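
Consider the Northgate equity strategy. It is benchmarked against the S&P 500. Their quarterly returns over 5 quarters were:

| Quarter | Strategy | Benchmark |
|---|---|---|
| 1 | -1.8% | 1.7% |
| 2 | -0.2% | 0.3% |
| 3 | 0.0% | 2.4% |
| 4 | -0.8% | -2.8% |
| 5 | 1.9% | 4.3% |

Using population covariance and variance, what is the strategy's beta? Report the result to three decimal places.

r̄p = -0.1800%,  r̄m = 1.1800%
Cov = Σ(rp − r̄p)(rm − r̄m) / 5 = 1.6704
Var(rm) = Σ(rm − r̄m)² / 5 = 5.6216
β = Cov / Var = 1.6704 / 5.6216 = 0.2971

0.297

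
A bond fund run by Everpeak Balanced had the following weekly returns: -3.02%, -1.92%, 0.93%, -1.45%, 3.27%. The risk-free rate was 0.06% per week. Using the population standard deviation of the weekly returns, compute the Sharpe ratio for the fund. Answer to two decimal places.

Mean return r̄ = -2.190 / 5 = -0.4380%
Population σ = √[Σ(r − r̄)² / 5] = √[25.5079 / 5] = √5.1016 = 2.2587%
Sharpe = (r̄ − rf) / σ = (-0.4380 − 0.06) / 2.2587 = -0.4980 / 2.2587 = -0.2205

-0.22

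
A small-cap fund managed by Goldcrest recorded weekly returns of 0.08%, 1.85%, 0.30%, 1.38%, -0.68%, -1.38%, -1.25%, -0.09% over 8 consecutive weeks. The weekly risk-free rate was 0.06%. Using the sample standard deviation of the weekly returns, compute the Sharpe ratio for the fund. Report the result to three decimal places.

Mean return r̄ = 0.210 / 8 = 0.0263%
Σ(r − r̄)² = (0.08 − 0.0263)² + (1.85 − 0.0263)² + … = 9.3552
σ = √[9.3552 / 7] = 1.1561%
Sharpe = (r̄ − rf) / σ = (0.0263 − 0.06) / 1.1561 = -0.0337 / 1.1561 = -0.0291

-0.029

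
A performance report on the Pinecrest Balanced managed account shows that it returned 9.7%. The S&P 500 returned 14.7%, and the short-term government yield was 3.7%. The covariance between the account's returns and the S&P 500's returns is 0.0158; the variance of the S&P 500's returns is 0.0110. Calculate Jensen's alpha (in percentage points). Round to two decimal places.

-9.80

β = Cov / Var = 0.0158 / 0.0110 = 1.4364
E[R] = Rf + β(Rm − Rf) = 3.7% + 1.4364 × (14.7% − 3.7%) = 19.5004%
α = Rp − E[R] = 9.7% − 19.5004% = -9.8004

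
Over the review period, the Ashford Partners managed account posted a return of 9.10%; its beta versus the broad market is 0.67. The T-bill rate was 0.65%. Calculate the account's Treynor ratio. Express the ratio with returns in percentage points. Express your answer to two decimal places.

Treynor = (Rp − Rf) / β = (9.10% − 0.65%) / 0.67 = 8.45 / 0.67 = 12.6119

12.61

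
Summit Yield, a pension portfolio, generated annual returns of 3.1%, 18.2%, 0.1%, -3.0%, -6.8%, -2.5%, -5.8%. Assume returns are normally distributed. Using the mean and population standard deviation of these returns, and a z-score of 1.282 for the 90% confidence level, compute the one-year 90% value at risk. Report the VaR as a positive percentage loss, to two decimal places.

Mean return μ = 3.30 / 7 = 0.4714%
Σ(r − μ)² = 434.4343; population σ = √(434.4343/7) = 7.8779%
VaR = −(μ − z·σ) = −(0.4714 − 1.282 × 7.8779) = −(-9.6281) = 9.6281%

9.63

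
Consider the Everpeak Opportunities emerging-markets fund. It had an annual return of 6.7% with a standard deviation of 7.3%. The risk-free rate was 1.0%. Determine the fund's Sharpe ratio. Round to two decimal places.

0.78

Sharpe = (Rp − Rf) / σp = (6.7% − 1.0%) / 7.3% = 5.70% / 7.3% = 0.7808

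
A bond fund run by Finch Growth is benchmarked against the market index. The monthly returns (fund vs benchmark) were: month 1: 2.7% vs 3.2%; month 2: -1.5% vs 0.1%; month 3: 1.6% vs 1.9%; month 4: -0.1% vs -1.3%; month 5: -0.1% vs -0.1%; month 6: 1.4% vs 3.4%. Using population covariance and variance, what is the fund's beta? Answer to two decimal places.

r̄p = 0.6667%,  r̄m = 1.2000%
Cov = Σ(rp − r̄p)(rm − r̄m) / 6 = 1.9383
Var(rm) = Σ(rm − r̄m)² / 6 = 3.0800
β = Cov / Var = 1.9383 / 3.0800 = 0.6293

0.63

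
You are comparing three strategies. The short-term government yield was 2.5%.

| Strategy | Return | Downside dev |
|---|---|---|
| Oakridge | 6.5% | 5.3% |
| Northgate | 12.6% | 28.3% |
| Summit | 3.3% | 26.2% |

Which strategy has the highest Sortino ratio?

Oakridge: Sortino ratio = (6.5% − 2.5%) / 5.3% = 0.755
Northgate: Sortino ratio = (12.6% − 2.5%) / 28.3% = 0.357
Summit: Sortino ratio = (3.3% − 2.5%) / 26.2% = 0.031
Highest: Oakridge (0.755).

Oakridge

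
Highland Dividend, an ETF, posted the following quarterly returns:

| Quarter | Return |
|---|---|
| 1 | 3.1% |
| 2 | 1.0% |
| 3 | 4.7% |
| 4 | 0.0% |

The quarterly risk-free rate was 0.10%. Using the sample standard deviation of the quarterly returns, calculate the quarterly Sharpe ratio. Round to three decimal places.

0.996

Mean return r̄ = 8.80 / 4 = 2.2000%
Σ(r − r̄)² = (3.1 − 2.2000)² + (1 − 2.2000)² + (4.7 − 2.2000)² + … = 13.3400
sample σ = √(13.3400 / 3) = √4.4467 = 2.1087%
Sharpe = (r̄ − rf) / σ = (2.2000 − 0.1) / 2.1087 = 2.1000 / 2.1087 = 0.9959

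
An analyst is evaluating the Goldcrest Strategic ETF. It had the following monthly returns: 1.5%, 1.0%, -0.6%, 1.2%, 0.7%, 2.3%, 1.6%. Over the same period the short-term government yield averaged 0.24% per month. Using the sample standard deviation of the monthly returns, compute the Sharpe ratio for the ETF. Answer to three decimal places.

μ = (1.5 + 1 − 0.6 + 1.2 + 0.7 + 2.3 + 1.6) / 7 = 7.70 / 7 = 1.1000%
Sample std dev = √[4.9200 / 6] = 0.9055%
Sharpe = (μ − rf) / σ = (1.1000 − 0.24) / 0.9055 = 0.8600 / 0.9055 = 0.9498

0.950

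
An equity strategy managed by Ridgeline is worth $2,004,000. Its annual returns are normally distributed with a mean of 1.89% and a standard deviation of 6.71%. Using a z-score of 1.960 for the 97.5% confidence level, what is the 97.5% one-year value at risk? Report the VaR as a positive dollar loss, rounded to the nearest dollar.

Return at the 97.5% tail: μ − z·σ = 1.89% − 1.960 × 6.71% = 1.89 − 13.1516 = -11.2616%
VaR = −(-11.2616%) × $2,004,000 = 11.2616% × $2,004,000 = $225,682

$225,682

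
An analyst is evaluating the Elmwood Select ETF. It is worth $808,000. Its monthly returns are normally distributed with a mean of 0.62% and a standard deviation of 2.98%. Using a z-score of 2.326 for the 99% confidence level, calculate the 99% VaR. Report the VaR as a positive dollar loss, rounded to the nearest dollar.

$50,997

Return at the 99% tail: μ − z·σ = 0.62% − 2.326 × 2.98% = 0.62 − 6.93148 = -6.31148%
VaR = −(-6.31148%) × $808,000 = 6.31148% × $808,000 = $50,997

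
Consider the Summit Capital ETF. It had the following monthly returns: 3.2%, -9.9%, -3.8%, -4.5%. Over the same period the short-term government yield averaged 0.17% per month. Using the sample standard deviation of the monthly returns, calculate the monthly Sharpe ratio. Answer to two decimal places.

-0.73

Mean return μ = -15.00 / 4 = -3.7500%
Σ(r − μ)² = (3.2 − (-3.7500))² + (-9.9 − (-3.7500))² + … = 86.6900
sample σ = √(86.6900 / 3) = √28.8967 = 5.3756%
Sharpe = (μ − rf) / σ = (-3.7500 − 0.17) / 5.3756 = -3.9200 / 5.3756 = -0.7292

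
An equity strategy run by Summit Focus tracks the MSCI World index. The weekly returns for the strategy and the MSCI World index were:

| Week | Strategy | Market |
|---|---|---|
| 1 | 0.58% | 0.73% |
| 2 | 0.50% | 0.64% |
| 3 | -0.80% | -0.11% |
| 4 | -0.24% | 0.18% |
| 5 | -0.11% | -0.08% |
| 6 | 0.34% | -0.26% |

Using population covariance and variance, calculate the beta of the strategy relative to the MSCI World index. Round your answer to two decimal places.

0.77

r̄p = 0.0450%,  r̄m = 0.1833%
Cov = Σ(rp − r̄p)(rm − r̄m) / 6 = 0.1099
Var(rm) = Σ(rm − r̄m)² / 6 = 0.1432
β = Cov / Var = 0.1099 / 0.1432 = 0.7675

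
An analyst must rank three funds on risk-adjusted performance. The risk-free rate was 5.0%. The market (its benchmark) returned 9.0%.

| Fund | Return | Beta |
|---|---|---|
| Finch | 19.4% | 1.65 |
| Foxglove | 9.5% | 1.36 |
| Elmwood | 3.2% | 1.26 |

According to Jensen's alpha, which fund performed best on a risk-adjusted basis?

Finch: α = 19.4% − [5.0% + 1.65 × (9.0% − 5.0%)] = 7.800
Foxglove: α = 9.5% − [5.0% + 1.36 × (9.0% − 5.0%)] = -0.940
Elmwood: α = 3.2% − [5.0% + 1.26 × (9.0% − 5.0%)] = -6.840
Highest: Finch (7.800).

Finch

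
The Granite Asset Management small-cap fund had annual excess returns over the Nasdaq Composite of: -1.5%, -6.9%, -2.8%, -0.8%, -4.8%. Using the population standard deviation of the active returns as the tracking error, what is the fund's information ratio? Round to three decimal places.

-1.505

Mean return r̄ = -16.80 / 5 = -3.3600%
Population std dev = √[24.9320 / 5] = 2.2330%
IR = r̄ / tracking error = -3.3600 / 2.2330 = -1.5047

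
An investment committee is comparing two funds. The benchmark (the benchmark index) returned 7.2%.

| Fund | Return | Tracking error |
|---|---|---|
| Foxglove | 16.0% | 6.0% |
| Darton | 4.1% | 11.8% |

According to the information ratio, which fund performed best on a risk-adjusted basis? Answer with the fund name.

Foxglove: IR = (16.0% − 7.2%) / 6.0% = 1.467
Darton: IR = (4.1% − 7.2%) / 11.8% = -0.263
Highest: Foxglove (1.467).

Foxglove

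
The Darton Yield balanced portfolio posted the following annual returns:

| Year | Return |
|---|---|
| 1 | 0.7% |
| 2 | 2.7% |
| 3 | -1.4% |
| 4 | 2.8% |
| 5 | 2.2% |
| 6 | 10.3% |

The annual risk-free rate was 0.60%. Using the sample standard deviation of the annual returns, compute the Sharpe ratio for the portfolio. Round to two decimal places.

0.58

μ = (0.7 + 2.7 − 1.4 + 2.8 + 2.2 + 10.3) / 6 = 2.8833%
Sample std dev = √[78.6283 / 5] = 3.9656%
Sharpe = (μ − rf) / σ = (2.8833 − 0.6) / 3.9656 = 2.2833 / 3.9656 = 0.5758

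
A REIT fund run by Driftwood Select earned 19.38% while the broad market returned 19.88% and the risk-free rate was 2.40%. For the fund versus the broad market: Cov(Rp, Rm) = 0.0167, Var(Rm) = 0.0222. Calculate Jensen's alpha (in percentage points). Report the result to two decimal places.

3.83

β = Cov / Var = 0.0167 / 0.0222 = 0.7523
E[R] = Rf + β(Rm − Rf) = 2.40% + 0.7523 × (19.88% − 2.40%) = 15.5502%
α = Rp − E[R] = 19.38% − 15.5502% = 3.8298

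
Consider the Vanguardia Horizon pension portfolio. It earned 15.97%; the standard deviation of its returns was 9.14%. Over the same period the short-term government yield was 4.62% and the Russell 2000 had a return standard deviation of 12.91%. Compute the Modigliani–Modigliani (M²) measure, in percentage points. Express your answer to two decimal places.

20.65

Sharpe = (Rp − Rf) / σp = (15.97% − 4.62%) / 9.14% = 1.2418
M² = Rf + Sharpe × σm = 4.62% + 1.2418 × 12.91% = 20.6516%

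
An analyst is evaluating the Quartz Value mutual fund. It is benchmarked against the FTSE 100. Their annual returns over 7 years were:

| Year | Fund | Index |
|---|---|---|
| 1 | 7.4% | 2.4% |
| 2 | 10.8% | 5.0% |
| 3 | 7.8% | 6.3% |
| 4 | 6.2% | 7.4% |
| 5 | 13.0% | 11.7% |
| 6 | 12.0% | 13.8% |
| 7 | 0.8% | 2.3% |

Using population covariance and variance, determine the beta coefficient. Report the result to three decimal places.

0.698

r̄p = 8.2857%,  r̄m = 6.9857%
Cov = Σ(rp − r̄p)(rm − r̄m) / 7 = 11.5927
Var(rm) = Σ(rm − r̄m)² / 7 = 16.6041
β = Cov / Var = 11.5927 / 16.6041 = 0.6982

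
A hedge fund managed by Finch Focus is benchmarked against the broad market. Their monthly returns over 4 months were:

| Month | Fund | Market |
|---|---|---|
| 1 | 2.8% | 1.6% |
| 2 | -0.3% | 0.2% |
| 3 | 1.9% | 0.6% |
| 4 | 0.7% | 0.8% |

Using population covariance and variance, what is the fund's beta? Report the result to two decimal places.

r̄p = 1.2750%,  r̄m = 0.8000%
Cov = Σ(rp − r̄p)(rm − r̄m) / 4 = 0.5100
Var(rm) = Σ(rm − r̄m)² / 4 = 0.2600
β = Cov / Var = 0.5100 / 0.2600 = 1.9615

1.96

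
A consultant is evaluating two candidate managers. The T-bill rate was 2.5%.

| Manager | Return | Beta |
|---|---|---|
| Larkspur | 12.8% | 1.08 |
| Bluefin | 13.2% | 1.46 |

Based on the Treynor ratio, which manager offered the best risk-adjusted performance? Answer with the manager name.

Larkspur: Treynor = (12.8% − 2.5%) / 1.08 = 9.537
Bluefin: Treynor = (13.2% − 2.5%) / 1.46 = 7.329
Highest: Larkspur (9.537).

Larkspur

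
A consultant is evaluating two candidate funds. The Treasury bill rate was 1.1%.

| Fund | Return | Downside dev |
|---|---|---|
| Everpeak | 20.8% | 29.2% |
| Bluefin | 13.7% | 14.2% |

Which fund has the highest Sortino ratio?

Bluefin

Everpeak: Sortino ratio = (20.8% − 1.1%) / 29.2% = 0.675
Bluefin: Sortino ratio = (13.7% − 1.1%) / 14.2% = 0.887
Highest: Bluefin (0.887).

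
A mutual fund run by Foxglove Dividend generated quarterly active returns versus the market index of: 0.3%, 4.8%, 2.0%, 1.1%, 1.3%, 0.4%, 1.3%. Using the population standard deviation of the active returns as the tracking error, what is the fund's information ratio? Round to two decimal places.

1.13

r̄ = (0.3 + 4.8 + 2 + 1.1 + 1.3 + 0.4 + 1.3) / 7 = 1.6000%
Σ(r − r̄)² = (0.3 − 1.6000)² + (4.8 − 1.6000)² + (2 − 1.6000)² + … = 13.9600
σ = √[13.9600 / 7] = 1.4122%
IR = r̄ / tracking error = 1.6000 / 1.4122 = 1.1330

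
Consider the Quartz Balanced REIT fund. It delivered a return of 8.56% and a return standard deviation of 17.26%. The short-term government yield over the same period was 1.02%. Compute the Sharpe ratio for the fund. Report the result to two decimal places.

0.44

Sharpe = (Rp − Rf) / σp = (8.56% − 1.02%) / 17.26% = 7.54% / 17.26% = 0.4368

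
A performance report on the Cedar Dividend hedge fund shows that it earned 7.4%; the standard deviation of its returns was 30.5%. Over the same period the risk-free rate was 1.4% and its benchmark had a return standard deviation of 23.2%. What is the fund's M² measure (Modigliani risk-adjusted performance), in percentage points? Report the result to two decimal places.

5.96

Sharpe = (Rp − Rf) / σp = (7.4% − 1.4%) / 30.5% = 0.1967
M² = Rf + Sharpe × σm = 1.4% + 0.1967 × 23.2% = 5.9634%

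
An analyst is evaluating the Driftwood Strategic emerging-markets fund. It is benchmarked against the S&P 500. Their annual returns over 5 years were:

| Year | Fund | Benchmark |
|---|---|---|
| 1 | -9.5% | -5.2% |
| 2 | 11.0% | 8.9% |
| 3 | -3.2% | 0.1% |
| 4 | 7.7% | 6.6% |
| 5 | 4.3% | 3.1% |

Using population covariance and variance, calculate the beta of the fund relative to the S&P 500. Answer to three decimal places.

r̄p = 2.0600%,  r̄m = 2.7000%
Cov = Σ(rp − r̄p)(rm − r̄m) / 5 = 36.6640
Var(rm) = Σ(rm − r̄m)² / 5 = 24.5960
β = Cov / Var = 36.6640 / 24.5960 = 1.4906

1.491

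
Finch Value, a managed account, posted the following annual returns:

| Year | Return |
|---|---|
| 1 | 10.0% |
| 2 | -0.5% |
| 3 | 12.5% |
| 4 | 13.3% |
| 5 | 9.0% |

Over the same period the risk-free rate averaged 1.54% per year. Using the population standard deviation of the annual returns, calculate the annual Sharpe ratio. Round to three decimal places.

Mean return r̄ = 44.30 / 5 = 8.8600%
Population std dev = √[121.8920 / 5] = 4.9374%
Sharpe = (r̄ − rf) / σ = (8.8600 − 1.54) / 4.9374 = 7.3200 / 4.9374 = 1.4826

1.483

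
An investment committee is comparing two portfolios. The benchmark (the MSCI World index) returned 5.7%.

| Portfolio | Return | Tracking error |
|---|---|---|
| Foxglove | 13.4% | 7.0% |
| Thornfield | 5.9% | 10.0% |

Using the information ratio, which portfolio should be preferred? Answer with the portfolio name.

Foxglove

Foxglove: IR = (13.4% − 5.7%) / 7.0% = 1.100
Thornfield: IR = (5.9% − 5.7%) / 10.0% = 0.020
Highest: Foxglove (1.100).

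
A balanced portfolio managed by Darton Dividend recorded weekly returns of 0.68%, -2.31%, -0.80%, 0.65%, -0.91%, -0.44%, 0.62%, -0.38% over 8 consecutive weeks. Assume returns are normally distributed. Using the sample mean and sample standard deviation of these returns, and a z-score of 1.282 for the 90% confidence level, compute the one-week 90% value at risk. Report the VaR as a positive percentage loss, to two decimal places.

1.68

r̄ = (0.68 − 2.31 − 0.8 + 0.65 − 0.91 − 0.44 + 0.62 − 0.38) / 8 = -0.3613%
Σ(r − r̄)² = (0.68 − (-0.3613))² + (-2.31 − (-0.3613))² + (-0.8 − (-0.3613))² + … = 7.3675
σ = √[7.3675 / 7] = 1.0259%
VaR = −(r̄ − z·σ) = −(-0.3613 − 1.282 × 1.0259) = −(-1.6765) = 1.6765%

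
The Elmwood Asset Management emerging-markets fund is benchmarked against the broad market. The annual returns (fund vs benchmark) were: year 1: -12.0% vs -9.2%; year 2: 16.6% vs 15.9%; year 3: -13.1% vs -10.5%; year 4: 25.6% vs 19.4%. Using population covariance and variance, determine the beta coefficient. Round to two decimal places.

r̄p = 4.2750%,  r̄m = 3.9000%
Cov = Σ(rp − r̄p)(rm − r̄m) / 4 = 235.4600
Var(rm) = Σ(rm − r̄m)² / 4 = 190.8050
β = Cov / Var = 235.4600 / 190.8050 = 1.2340

1.23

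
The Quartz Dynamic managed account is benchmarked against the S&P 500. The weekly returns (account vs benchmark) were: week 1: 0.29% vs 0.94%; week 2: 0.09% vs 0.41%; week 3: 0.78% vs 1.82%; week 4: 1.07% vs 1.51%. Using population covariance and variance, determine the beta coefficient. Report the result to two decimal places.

r̄p = 0.5575%,  r̄m = 1.1700%
Cov = Σ(rp − r̄p)(rm − r̄m) / 4 = 0.1839
Var(rm) = Σ(rm − r̄m)² / 4 = 0.2922
β = Cov / Var = 0.1839 / 0.2922 = 0.6294

0.63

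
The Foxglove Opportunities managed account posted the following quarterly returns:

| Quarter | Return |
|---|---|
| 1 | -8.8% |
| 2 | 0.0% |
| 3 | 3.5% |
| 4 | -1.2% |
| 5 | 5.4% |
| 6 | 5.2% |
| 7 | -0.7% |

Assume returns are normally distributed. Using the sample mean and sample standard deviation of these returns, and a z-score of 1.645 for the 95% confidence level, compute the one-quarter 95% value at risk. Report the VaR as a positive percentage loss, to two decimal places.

7.63

μ = (-8.8 + 0 + 3.5 − 1.2 + 5.4 + 5.2 − 0.7) / 7 = 0.4857%
Sample σ = √[Σ(r − μ)² / 6] = √[146.1686 / 6] = √24.3614 = 4.9357%
VaR = −(μ − z·σ) = −(0.4857 − 1.645 × 4.9357) = −(-7.6335) = 7.6335%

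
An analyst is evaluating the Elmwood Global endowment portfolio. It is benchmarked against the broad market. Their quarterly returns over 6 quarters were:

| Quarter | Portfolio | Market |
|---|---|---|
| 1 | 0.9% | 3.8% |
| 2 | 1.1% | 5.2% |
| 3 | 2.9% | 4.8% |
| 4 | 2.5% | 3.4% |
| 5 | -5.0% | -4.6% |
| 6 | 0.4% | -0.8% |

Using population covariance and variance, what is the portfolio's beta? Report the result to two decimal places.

0.65

r̄p = 0.4667%,  r̄m = 1.9667%
Cov = Σ(rp − r̄p)(rm − r̄m) / 6 = 8.1222
Var(rm) = Σ(rm − r̄m)² / 6 = 12.4456
β = Cov / Var = 8.1222 / 12.4456 = 0.6526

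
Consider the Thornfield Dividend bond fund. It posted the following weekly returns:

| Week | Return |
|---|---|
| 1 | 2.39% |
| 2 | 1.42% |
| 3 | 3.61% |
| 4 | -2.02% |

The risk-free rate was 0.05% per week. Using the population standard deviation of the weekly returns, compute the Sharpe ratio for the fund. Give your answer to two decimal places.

Mean return r̄ = 5.400 / 4 = 1.3500%
Σ(r − r̄)² = 17.5510; population σ = √(17.5510/4) = 2.0947%
Sharpe = (r̄ − rf) / σ = (1.3500 − 0.05) / 2.0947 = 1.3000 / 2.0947 = 0.6206

0.62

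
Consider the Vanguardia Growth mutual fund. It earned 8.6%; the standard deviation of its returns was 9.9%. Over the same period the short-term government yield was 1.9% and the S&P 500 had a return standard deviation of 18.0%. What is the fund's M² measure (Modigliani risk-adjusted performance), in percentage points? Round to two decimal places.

Sharpe = (Rp − Rf) / σp = (8.6% − 1.9%) / 9.9% = 0.6768
M² = Rf + Sharpe × σm = 1.9% + 0.6768 × 18.0% = 14.0824%

14.08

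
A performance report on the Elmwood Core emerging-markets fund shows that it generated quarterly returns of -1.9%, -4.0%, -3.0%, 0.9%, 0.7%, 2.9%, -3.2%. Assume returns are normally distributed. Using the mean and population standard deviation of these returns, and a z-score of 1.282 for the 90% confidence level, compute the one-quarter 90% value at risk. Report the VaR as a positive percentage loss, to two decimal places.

4.16

Mean return μ = -7.60 / 7 = -1.0857%
Σ(r − μ)² = (-1.9 − (-1.0857))² + (-4 − (-1.0857))² + (-3 − (-1.0857))² + … = 40.3086
σ = √[40.3086 / 7] = 2.3997%
VaR = −(μ − z·σ) = −(-1.0857 − 1.282 × 2.3997) = −(-4.1621) = 4.1621%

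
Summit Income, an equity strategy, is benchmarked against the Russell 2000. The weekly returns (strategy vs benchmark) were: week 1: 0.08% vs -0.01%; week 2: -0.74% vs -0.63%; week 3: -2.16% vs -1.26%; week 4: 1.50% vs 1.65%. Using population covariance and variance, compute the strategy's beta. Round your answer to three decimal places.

r̄p = -0.3300%,  r̄m = -0.0625%
Cov = Σ(rp − r̄p)(rm − r̄m) / 4 = 1.3949
Var(rm) = Σ(rm − r̄m)² / 4 = 1.1729
β = Cov / Var = 1.3949 / 1.1729 = 1.1893

1.189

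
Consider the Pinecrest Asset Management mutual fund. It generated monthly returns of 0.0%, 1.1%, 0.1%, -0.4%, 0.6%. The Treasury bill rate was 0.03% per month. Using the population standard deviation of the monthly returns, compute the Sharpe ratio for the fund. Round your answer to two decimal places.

0.48

r̄ = (0 + 1.1 + 0.1 − 0.4 + 0.6) / 5 = 0.2800%
Population σ = √[Σ(r − r̄)² / 5] = √[1.3480 / 5] = √0.2696 = 0.5192%
Sharpe = (r̄ − rf) / σ = (0.2800 − 0.03) / 0.5192 = 0.2500 / 0.5192 = 0.4815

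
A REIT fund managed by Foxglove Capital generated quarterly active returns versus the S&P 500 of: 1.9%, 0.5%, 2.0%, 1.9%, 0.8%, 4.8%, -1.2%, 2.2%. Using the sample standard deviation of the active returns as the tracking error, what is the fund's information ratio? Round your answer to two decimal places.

μ = (1.9 + 0.5 + 2 + 1.9 + 0.8 + 4.8 − 1.2 + 2.2) / 8 = 1.6125%
Σ(r − μ)² = (1.9 − 1.6125)² + (0.5 − 1.6125)² + … = 20.6288
sample σ = √(20.6288 / 7) = √2.9470 = 1.7167%
IR = μ / tracking error = 1.6125 / 1.7167 = 0.9393

0.94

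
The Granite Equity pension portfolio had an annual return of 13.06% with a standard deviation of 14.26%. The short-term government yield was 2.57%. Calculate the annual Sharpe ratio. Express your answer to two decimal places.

0.74

Sharpe = (Rp − Rf) / σp = (13.06% − 2.57%) / 14.26% = 10.49% / 14.26% = 0.7356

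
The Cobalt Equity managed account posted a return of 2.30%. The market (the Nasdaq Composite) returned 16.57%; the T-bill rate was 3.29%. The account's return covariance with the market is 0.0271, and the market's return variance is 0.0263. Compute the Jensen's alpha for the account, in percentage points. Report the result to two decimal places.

-14.67

β = Cov / Var = 0.0271 / 0.0263 = 1.0304
E[R] = Rf + β(Rm − Rf) = 3.29% + 1.0304 × (16.57% − 3.29%) = 16.9737%
α = Rp − E[R] = 2.30% − 16.9737% = -14.6737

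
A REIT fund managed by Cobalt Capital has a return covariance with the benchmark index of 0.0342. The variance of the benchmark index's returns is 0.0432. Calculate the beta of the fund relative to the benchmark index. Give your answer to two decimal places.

0.79

β = Cov(Rp, Rm) / Var(Rm) = 0.0342 / 0.0432 = 0.7917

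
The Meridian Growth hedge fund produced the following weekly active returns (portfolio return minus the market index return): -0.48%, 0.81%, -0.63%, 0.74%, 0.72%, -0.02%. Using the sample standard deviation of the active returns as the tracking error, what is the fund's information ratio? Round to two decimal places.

0.29

r̄ = (-0.48 + 0.81 − 0.63 + 0.74 + 0.72 − 0.02) / 6 = 0.1900%
Σ(r − r̄)² = (-0.48 − 0.1900)² + (0.81 − 0.1900)² + … = 2.1332
sample σ = √(2.1332 / 5) = √0.4266 = 0.6531%
IR = r̄ / tracking error = 0.1900 / 0.6531 = 0.2909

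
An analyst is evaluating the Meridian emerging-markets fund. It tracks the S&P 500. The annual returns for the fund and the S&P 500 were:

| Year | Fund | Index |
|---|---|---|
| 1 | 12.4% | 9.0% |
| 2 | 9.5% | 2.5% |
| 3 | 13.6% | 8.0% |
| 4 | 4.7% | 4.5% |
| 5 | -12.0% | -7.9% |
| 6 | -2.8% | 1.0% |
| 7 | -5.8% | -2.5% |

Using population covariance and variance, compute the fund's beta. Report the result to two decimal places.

1.57

r̄p = 2.8000%,  r̄m = 2.0857%
Cov = Σ(rp − r̄p)(rm − r̄m) / 7 = 47.2743
Var(rm) = Σ(rm − r̄m)² / 7 = 30.1012
β = Cov / Var = 47.2743 / 30.1012 = 1.5705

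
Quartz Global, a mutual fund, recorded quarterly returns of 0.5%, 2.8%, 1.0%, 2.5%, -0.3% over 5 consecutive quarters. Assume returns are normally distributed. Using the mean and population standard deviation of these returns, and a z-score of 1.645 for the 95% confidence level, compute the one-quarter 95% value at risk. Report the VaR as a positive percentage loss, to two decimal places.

r̄ = (0.5 + 2.8 + 1 + 2.5 − 0.3) / 5 = 6.50 / 5 = 1.3000%
Population std dev = √[6.9800 / 5] = 1.1815%
VaR = −(r̄ − z·σ) = −(1.3000 − 1.645 × 1.1815) = −(-0.6436) = 0.6436%

0.64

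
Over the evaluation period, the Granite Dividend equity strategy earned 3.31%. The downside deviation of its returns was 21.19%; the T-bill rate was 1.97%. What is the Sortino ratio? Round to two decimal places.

0.06

Sortino = (Rp − Rf) / σd = (3.31% − 1.97%) / 21.19% = 1.34% / 21.19% = 0.0632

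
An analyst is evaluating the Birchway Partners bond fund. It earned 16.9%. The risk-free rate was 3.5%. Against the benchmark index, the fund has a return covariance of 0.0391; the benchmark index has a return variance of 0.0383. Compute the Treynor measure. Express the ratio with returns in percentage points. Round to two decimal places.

β = Cov / Var = 0.0391 / 0.0383 = 1.0209
Treynor = (Rp − Rf) / β = (16.9% − 3.5%) / 1.0209 = 13.40 / 1.0209 = 13.1257

13.13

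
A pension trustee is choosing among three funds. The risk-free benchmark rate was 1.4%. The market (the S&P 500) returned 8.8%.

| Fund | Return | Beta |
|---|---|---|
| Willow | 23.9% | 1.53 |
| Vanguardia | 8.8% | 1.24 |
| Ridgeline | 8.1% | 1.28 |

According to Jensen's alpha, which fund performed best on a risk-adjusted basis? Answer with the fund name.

Willow

Willow: α = 23.9% − [1.4% + 1.53 × (8.8% − 1.4%)] = 11.178
Vanguardia: α = 8.8% − [1.4% + 1.24 × (8.8% − 1.4%)] = -1.776
Ridgeline: α = 8.1% − [1.4% + 1.28 × (8.8% − 1.4%)] = -2.772
Highest: Willow (11.178).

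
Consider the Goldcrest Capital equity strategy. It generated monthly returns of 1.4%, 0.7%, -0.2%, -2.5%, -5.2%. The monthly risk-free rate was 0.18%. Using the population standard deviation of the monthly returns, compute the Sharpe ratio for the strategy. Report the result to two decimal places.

-0.56

Mean return r̄ = -5.80 / 5 = -1.1600%
Population σ = √[Σ(r − r̄)² / 5] = √[29.0520 / 5] = √5.8104 = 2.4105%
Sharpe = (r̄ − rf) / σ = (-1.1600 − 0.18) / 2.4105 = -1.3400 / 2.4105 = -0.5559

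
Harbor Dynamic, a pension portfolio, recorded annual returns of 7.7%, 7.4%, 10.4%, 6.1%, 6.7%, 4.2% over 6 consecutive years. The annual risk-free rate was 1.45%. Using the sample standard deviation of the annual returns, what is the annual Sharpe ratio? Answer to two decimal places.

2.75

r̄ = (7.7 + 7.4 + 10.4 + 6.1 + 6.7 + 4.2) / 6 = 7.0833%
Σ(r − r̄)² = 20.9083; sample σ = √(20.9083/5) = 2.0449%
Sharpe = (r̄ − rf) / σ = (7.0833 − 1.45) / 2.0449 = 5.6333 / 2.0449 = 2.7548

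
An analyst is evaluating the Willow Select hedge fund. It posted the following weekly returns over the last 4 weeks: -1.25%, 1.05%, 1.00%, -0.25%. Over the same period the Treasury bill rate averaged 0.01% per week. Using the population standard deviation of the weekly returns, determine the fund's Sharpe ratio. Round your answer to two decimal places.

0.13

r̄ = (-1.25 + 1.05 + 1 − 0.25) / 4 = 0.550 / 4 = 0.1375%
Population std dev = √[3.6519 / 4] = 0.9555%
Sharpe = (r̄ − rf) / σ = (0.1375 − 0.01) / 0.9555 = 0.1275 / 0.9555 = 0.1334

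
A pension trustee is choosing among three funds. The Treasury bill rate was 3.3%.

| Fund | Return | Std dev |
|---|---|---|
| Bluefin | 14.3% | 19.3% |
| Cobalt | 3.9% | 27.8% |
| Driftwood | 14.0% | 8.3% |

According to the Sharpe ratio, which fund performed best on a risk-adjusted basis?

Bluefin: Sharpe ratio = (14.3% − 3.3%) / 19.3% = 0.570
Cobalt: Sharpe ratio = (3.9% − 3.3%) / 27.8% = 0.022
Driftwood: Sharpe ratio = (14.0% − 3.3%) / 8.3% = 1.289
Highest: Driftwood (1.289).

Driftwood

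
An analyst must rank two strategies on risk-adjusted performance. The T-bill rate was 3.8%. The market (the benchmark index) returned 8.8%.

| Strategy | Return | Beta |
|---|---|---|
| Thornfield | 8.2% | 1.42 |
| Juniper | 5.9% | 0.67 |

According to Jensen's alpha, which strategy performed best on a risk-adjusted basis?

Thornfield: α = 8.2% − [3.8% + 1.42 × (8.8% − 3.8%)] = -2.700
Juniper: α = 5.9% − [3.8% + 0.67 × (8.8% − 3.8%)] = -1.250
Highest: Juniper (-1.250).

Juniper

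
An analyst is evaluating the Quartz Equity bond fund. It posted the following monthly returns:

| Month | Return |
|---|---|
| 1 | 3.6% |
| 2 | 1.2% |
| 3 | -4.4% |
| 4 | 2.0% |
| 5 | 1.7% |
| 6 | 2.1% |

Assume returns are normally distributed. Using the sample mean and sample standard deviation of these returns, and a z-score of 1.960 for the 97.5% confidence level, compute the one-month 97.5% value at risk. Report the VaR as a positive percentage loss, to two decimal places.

Mean return r̄ = 6.20 / 6 = 1.0333%
Σ(r − r̄)² = (3.6 − 1.0333)² + (1.2 − 1.0333)² + (-4.4 − 1.0333)² + … = 38.6533
sample σ = √(38.6533 / 5) = √7.7307 = 2.7804%
VaR = −(r̄ − z·σ) = −(1.0333 − 1.960 × 2.7804) = −(-4.4163) = 4.4163%

4.42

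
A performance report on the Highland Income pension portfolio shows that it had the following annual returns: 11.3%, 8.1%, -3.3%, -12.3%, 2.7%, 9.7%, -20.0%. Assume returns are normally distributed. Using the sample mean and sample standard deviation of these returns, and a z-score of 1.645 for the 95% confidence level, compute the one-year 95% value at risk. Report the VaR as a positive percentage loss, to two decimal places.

Mean return μ = -3.80 / 7 = -0.5429%
Σ(r − μ)² = (11.3 − (-0.5429))² + (8.1 − (-0.5429))² + … = 854.7971
σ = √[854.7971 / 6] = 11.9359%
VaR = −(μ − z·σ) = −(-0.5429 − 1.645 × 11.9359) = −(-20.1775) = 20.1775%

20.18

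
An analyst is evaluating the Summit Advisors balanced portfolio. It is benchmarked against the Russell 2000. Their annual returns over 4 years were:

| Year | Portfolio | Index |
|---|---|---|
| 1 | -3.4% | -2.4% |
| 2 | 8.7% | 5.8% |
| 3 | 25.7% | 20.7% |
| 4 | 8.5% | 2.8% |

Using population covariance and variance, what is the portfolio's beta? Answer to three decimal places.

r̄p = 9.8750%,  r̄m = 6.7250%
Cov = Σ(rp − r̄p)(rm − r̄m) / 4 = 87.1931
Var(rm) = Σ(rm − r̄m)² / 4 = 73.7069
β = Cov / Var = 87.1931 / 73.7069 = 1.1830

1.183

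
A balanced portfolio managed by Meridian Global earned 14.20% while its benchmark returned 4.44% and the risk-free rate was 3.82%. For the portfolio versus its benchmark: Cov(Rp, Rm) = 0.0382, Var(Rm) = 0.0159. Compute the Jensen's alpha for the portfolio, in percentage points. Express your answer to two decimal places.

β = Cov / Var = 0.0382 / 0.0159 = 2.4025
E[R] = Rf + β(Rm − Rf) = 3.82% + 2.4025 × (4.44% − 3.82%) = 5.3096%
α = Rp − E[R] = 14.20% − 5.3096% = 8.8904

8.89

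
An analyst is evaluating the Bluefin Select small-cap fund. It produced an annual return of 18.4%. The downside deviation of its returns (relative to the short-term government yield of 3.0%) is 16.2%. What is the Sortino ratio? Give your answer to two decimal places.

0.95

Sortino = (Rp − Rf) / σd = (18.4% − 3.0%) / 16.2% = 15.40% / 16.2% = 0.9506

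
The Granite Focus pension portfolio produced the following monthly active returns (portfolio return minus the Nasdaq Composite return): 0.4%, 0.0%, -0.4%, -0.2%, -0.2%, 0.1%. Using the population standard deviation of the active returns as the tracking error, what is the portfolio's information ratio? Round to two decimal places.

-0.19

Mean return r̄ = -0.30 / 6 = -0.0500%
Population std dev = √[0.3950 / 6] = 0.2566%
IR = r̄ / tracking error = -0.0500 / 0.2566 = -0.1949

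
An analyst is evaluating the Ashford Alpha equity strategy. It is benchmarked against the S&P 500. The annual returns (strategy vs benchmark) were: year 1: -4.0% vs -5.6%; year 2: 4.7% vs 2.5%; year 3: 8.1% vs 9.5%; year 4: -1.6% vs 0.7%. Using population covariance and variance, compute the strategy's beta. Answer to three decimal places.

0.840

r̄p = 1.8000%,  r̄m = 1.7750%
Cov = Σ(rp − r̄p)(rm − r̄m) / 4 = 24.3000
Var(rm) = Σ(rm − r̄m)² / 4 = 28.9369
β = Cov / Var = 24.3000 / 28.9369 = 0.8398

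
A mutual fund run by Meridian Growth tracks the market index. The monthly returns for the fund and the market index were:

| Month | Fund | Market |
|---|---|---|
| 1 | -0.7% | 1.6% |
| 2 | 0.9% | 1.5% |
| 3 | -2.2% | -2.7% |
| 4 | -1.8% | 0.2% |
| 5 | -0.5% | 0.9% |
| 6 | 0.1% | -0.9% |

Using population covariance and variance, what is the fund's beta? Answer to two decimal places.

0.42

r̄p = -0.7000%,  r̄m = 0.1000%
Cov = Σ(rp − r̄p)(rm − r̄m) / 6 = 0.9483
Var(rm) = Σ(rm − r̄m)² / 6 = 2.2833
β = Cov / Var = 0.9483 / 2.2833 = 0.4153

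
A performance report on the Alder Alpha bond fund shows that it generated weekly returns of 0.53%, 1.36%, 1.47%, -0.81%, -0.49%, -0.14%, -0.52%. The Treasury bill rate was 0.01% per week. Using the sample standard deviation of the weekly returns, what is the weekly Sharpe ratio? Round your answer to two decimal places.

0.20

μ = (0.53 + 1.36 + 1.47 − 0.81 − 0.49 − 0.14 − 0.52) / 7 = 0.2000%
Sample σ = √[Σ(r − μ)² / 6] = √[5.1976 / 6] = √0.8663 = 0.9308%
Sharpe = (μ − rf) / σ = (0.2000 − 0.01) / 0.9308 = 0.1900 / 0.9308 = 0.2041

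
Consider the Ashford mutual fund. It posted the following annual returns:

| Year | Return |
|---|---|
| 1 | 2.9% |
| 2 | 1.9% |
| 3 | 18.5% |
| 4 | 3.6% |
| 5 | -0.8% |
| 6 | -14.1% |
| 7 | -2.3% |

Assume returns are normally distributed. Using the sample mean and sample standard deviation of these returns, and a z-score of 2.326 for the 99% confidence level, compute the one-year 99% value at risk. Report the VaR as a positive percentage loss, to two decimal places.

21.06

r̄ = (2.9 + 1.9 + 18.5 + 3.6 − 0.8 − 14.1 − 2.3) / 7 = 9.70 / 7 = 1.3857%
Σ(r − r̄)² = 558.5286; sample σ = √(558.5286/6) = 9.6482%
VaR = −(r̄ − z·σ) = −(1.3857 − 2.326 × 9.6482) = −(-21.0560) = 21.0560%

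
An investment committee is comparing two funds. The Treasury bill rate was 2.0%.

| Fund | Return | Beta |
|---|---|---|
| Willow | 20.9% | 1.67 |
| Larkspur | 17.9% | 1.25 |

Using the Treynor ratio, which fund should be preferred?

Larkspur

Willow: Treynor = (20.9% − 2.0%) / 1.67 = 11.317
Larkspur: Treynor = (17.9% − 2.0%) / 1.25 = 12.720
Highest: Larkspur (12.720).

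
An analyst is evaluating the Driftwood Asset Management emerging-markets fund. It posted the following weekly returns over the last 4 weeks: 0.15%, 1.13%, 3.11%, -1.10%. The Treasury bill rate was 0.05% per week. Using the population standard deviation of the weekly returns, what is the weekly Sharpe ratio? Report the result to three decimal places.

Mean return r̄ = 3.290 / 4 = 0.8225%
Population std dev = √[9.4755 / 4] = 1.5391%
Sharpe = (r̄ − rf) / σ = (0.8225 − 0.05) / 1.5391 = 0.7725 / 1.5391 = 0.5019

0.502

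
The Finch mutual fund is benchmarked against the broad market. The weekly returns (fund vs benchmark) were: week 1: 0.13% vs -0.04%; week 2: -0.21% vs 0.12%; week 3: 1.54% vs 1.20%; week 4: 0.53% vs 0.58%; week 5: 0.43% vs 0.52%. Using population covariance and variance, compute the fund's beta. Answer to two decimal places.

r̄p = 0.4840%,  r̄m = 0.4760%
Cov = Σ(rp − r̄p)(rm − r̄m) / 5 = 0.2393
Var(rm) = Σ(rm − r̄m)² / 5 = 0.1860
β = Cov / Var = 0.2393 / 0.1860 = 1.2866

1.29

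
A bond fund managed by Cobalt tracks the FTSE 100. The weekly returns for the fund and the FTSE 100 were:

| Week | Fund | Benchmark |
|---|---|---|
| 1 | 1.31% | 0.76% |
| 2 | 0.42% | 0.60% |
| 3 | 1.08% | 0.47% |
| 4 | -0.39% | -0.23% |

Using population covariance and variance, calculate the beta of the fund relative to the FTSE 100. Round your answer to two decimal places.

1.53

r̄p = 0.6050%,  r̄m = 0.4000%
Cov = Σ(rp − r̄p)(rm − r̄m) / 4 = 0.2192
Var(rm) = Σ(rm − r̄m)² / 4 = 0.1429
β = Cov / Var = 0.2192 / 0.1429 = 1.5339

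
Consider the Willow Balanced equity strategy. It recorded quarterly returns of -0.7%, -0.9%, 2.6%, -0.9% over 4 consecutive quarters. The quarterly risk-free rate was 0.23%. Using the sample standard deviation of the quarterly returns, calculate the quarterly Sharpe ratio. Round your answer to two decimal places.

r̄ = (-0.7 − 0.9 + 2.6 − 0.9) / 4 = 0.0250%
Σ(r − r̄)² = (-0.7 − 0.0250)² + (-0.9 − 0.0250)² + (2.6 − 0.0250)² + … = 8.8675
sample σ = √(8.8675 / 3) = √2.9558 = 1.7192%
Sharpe = (r̄ − rf) / σ = (0.0250 − 0.23) / 1.7192 = -0.2050 / 1.7192 = -0.1192

-0.12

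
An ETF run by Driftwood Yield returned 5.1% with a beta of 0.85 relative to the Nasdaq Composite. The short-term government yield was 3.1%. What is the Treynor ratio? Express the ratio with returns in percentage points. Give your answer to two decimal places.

2.35

Treynor = (Rp − Rf) / β = (5.1% − 3.1%) / 0.85 = 2.00 / 0.85 = 2.3529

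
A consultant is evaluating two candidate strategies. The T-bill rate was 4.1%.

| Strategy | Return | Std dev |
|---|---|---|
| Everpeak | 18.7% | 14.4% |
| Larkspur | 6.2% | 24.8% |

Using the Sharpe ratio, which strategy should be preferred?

Everpeak

Everpeak: Sharpe ratio = (18.7% − 4.1%) / 14.4% = 1.014
Larkspur: Sharpe ratio = (6.2% − 4.1%) / 24.8% = 0.085
Highest: Everpeak (1.014).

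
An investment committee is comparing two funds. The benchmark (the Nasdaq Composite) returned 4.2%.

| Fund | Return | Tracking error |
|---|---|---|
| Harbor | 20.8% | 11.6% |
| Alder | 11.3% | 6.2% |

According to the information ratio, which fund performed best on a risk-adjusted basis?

Harbor

Harbor: IR = (20.8% − 4.2%) / 11.6% = 1.431
Alder: IR = (11.3% − 4.2%) / 6.2% = 1.145
Highest: Harbor (1.431).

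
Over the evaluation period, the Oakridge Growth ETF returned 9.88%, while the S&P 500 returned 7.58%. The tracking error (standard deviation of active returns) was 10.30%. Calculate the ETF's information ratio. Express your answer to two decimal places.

0.22

IR = (Rp − Rb) / TE = (9.88% − 7.58%) / 10.30% = 2.30% / 10.30% = 0.2233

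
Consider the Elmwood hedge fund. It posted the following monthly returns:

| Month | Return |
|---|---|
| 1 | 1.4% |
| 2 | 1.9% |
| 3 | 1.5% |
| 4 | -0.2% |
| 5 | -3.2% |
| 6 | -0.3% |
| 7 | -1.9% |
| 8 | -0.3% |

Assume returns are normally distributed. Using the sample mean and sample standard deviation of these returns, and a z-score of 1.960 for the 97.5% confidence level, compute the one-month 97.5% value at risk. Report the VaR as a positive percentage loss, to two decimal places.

3.59

μ = (1.4 + 1.9 + 1.5 − 0.2 − 3.2 − 0.3 − 1.9 − 0.3) / 8 = -1.10 / 8 = -0.1375%
Σ(r − μ)² = 21.7388; sample σ = √(21.7388/7) = 1.7623%
VaR = −(μ − z·σ) = −(-0.1375 − 1.960 × 1.7623) = −(-3.5916) = 3.5916%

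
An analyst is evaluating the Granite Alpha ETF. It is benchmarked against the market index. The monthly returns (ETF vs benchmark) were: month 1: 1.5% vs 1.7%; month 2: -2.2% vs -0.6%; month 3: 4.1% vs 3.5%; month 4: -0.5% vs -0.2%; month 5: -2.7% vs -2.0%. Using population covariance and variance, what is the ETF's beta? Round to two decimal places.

r̄p = 0.0400%,  r̄m = 0.4800%
Cov = Σ(rp − r̄p)(rm − r̄m) / 5 = 4.7248
Var(rm) = Σ(rm − r̄m)² / 5 = 3.6776
β = Cov / Var = 4.7248 / 3.6776 = 1.2848

1.28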